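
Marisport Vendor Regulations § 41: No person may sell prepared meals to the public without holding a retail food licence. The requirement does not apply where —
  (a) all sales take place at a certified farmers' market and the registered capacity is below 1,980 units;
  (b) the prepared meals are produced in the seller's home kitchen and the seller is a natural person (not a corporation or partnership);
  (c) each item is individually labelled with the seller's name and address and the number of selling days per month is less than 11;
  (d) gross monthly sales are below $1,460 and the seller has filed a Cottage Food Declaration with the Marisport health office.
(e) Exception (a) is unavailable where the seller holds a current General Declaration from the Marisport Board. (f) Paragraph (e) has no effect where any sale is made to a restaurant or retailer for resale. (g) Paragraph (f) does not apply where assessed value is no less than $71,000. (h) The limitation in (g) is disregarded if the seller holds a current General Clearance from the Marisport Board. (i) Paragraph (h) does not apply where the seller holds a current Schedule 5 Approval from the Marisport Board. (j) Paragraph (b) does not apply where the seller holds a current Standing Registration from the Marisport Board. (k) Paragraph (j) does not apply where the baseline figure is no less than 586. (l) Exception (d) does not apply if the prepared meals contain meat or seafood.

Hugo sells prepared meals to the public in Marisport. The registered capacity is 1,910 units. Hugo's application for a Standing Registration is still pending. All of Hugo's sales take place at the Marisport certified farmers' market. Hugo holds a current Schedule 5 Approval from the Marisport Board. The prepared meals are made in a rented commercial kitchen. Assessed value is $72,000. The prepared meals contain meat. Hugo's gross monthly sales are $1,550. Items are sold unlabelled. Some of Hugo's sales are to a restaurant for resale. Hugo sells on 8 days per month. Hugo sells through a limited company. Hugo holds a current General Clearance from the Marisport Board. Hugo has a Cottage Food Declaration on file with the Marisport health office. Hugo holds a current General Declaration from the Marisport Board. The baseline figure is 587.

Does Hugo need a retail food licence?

Yes — Hugo must hold a retail food licence.

Exception (a)'s conditions are all satisfied: all sales are at a certified farmers' market; the registered capacity is 1,910 units, below the 1,980 units limit. But applying paragraphs (e)–(i): (e) operates against (a): a current General Declaration is held. (f) would limit (e) — some sales are to a restaurant for resale — but (g) sets (f) aside: (g) applies — assessed value is $72,000, meeting the $71,000 threshold. (h) is engaged (a current General Clearance is held), but is displaced by (i): (i) operates against (h): a current Schedule 5 Approval is held. (a) is therefore removed.
Exception (b) fails — the prepared meals are made in a commercial kitchen, not a home kitchen.
Exception (c) does not apply: items are sold unlabelled.
Exception (d) requires that gross monthly sales are below $1,460; but gross monthly sales are $1,550, not below $1,460, so (d) is unavailable.
Every exception is unavailable, so the rule governs.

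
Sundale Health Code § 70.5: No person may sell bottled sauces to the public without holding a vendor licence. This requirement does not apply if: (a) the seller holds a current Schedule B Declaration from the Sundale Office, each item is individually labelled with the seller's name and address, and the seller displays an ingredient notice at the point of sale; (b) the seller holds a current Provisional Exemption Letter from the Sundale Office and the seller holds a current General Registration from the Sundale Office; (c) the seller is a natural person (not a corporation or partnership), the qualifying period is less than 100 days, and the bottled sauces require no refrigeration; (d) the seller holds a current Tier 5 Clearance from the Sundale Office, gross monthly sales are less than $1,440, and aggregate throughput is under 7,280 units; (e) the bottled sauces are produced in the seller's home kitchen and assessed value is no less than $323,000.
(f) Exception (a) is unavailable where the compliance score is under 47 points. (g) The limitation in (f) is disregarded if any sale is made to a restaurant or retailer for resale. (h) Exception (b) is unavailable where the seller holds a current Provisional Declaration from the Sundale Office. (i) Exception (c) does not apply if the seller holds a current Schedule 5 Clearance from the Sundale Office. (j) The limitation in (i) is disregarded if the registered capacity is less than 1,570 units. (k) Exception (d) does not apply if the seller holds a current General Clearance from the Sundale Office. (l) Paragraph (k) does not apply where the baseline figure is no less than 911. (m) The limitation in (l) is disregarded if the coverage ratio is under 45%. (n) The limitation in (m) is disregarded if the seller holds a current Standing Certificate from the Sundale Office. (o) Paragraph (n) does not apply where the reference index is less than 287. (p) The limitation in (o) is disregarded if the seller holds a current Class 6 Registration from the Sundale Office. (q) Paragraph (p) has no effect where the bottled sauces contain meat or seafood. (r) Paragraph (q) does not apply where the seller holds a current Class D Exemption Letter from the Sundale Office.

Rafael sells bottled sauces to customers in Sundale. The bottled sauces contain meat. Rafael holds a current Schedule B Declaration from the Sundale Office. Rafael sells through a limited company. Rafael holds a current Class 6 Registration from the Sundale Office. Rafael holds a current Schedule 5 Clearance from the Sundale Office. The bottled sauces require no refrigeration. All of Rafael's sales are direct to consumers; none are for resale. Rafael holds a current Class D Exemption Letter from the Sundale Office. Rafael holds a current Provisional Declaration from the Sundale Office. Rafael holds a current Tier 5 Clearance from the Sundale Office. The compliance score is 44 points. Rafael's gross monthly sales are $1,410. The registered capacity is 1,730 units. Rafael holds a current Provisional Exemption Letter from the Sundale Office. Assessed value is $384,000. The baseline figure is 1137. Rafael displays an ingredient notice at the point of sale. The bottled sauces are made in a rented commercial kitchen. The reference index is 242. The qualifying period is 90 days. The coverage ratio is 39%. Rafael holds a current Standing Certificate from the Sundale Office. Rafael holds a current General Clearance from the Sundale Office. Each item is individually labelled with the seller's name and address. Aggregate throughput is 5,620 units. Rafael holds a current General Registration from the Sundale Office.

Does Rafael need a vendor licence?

No — exception (d) applies; Rafael is not required to hold a vendor licence.

Exception (a)'s conditions are all satisfied: a current Schedule B Declaration is held; items are individually labelled; an ingredient notice is displayed. But applying paragraphs (f)–(g): (f) operates against (a): the compliance score is 44 points, under the 47 points limit. (g), which would lift (f), is inapplicable — no sales are for resale. Exception (a) does not apply.
All of (b)'s requirements are met (a current Provisional Exemption Letter is held; a current General Registration is held). However, paragraph (h) must be considered: (h) operates against (b): a current Provisional Declaration is held. So (b) is unavailable.
Exception (c) does not apply: the seller operates through a limited company.
Exception (d): a current Tier 5 Clearance is held; gross monthly sales are $1,410, less than the $1,440 limit; aggregate throughput is 5,620 units, under the 7,280 units limit — every condition holds. Considering the limiting provisions: (k) would limit (d) — a current General Clearance is held — but (l) sets (k) aside: (l) operates against (k): the baseline figure is 1,137, meeting the 911 threshold. (m) applies (the coverage ratio is 39%, under the 45% limit), but is set aside by (n): (n) operates against (m): a current Standing Certificate is held. (o) would limit (n) — the reference index is 242, less than the 287 limit — but (p) sets (o) aside: (p) operates against (o): a current Class 6 Registration is held. (q) is triggered (the bottled sauces contain meat), but is displaced by (r): (r) operates against (q): a current Class D Exemption Letter is held. Exception (d) stands.
Exception (e) requires that the bottled sauces are produced in the seller's home kitchen; but the bottled sauces are made in a commercial kitchen, not a home kitchen, so (e) is unavailable.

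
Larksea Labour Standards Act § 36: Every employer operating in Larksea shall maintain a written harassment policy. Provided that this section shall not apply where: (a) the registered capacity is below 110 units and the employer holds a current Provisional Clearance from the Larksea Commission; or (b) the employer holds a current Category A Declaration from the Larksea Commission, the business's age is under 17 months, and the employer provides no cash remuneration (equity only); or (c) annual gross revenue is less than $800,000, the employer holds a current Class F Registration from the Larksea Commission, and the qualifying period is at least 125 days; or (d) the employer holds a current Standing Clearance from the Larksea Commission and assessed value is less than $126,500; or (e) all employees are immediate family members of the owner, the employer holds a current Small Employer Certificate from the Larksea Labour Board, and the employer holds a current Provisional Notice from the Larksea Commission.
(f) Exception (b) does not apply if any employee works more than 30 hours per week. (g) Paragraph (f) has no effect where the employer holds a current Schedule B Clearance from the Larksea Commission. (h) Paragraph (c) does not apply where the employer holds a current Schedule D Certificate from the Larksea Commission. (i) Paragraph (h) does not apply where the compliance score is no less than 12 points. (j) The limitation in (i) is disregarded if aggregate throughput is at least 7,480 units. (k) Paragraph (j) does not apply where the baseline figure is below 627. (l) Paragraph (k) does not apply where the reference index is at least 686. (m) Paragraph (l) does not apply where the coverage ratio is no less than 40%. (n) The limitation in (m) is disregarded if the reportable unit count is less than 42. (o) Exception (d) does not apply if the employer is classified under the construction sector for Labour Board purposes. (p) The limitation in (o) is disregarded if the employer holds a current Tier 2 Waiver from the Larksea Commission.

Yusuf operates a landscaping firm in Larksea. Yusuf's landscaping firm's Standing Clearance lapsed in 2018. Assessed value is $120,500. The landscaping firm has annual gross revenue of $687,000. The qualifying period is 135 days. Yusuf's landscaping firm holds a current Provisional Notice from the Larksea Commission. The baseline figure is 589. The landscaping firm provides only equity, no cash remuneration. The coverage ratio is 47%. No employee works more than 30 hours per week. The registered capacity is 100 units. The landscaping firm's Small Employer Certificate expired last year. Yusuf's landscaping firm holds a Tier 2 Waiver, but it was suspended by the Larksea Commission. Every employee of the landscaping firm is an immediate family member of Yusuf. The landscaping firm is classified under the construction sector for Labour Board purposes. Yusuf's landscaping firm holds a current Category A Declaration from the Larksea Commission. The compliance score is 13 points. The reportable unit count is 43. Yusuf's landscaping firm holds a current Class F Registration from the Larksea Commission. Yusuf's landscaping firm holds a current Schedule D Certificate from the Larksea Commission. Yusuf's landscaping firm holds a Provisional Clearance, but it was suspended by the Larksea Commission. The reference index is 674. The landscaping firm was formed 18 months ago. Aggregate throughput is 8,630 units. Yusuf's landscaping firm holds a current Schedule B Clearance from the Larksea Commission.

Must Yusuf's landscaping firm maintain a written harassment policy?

Exception (a) requires that the employer holds a current Provisional Clearance from the Larksea Commission; but the Provisional Clearance is not current, so (a) is unavailable.
Exception (b) does not apply: the business's age is 18 months, not under 17 months.
All of (c)'s requirements are met (annual gross revenue is $687,000, less than the $800,000 limit; a current Class F Registration is held; the qualifying period is 135 days, meeting the 125 days threshold). Under paragraphs (h)–(n): (h) is engaged (a current Schedule D Certificate is held), but is overridden by (i): (i) operates — the compliance score is 13 points, meeting the 12 points threshold. (j) would limit (i) — aggregate throughput is 8,630 units, meeting the 7,480 units threshold — but (k) sets (j) aside: (k) operates against (j): the baseline figure is 589, below the 627 limit. (l) does not operate here (the reference index is 674, short of 686), so (k) stands. (c) remains available.
Exception (d) fails — there is no Standing Clearance in force.
Exception (e) does not apply: the Small Employer Certificate has expired.

No — exception (c) applies; Yusuf's landscaping firm is not required to maintain a written harassment policy.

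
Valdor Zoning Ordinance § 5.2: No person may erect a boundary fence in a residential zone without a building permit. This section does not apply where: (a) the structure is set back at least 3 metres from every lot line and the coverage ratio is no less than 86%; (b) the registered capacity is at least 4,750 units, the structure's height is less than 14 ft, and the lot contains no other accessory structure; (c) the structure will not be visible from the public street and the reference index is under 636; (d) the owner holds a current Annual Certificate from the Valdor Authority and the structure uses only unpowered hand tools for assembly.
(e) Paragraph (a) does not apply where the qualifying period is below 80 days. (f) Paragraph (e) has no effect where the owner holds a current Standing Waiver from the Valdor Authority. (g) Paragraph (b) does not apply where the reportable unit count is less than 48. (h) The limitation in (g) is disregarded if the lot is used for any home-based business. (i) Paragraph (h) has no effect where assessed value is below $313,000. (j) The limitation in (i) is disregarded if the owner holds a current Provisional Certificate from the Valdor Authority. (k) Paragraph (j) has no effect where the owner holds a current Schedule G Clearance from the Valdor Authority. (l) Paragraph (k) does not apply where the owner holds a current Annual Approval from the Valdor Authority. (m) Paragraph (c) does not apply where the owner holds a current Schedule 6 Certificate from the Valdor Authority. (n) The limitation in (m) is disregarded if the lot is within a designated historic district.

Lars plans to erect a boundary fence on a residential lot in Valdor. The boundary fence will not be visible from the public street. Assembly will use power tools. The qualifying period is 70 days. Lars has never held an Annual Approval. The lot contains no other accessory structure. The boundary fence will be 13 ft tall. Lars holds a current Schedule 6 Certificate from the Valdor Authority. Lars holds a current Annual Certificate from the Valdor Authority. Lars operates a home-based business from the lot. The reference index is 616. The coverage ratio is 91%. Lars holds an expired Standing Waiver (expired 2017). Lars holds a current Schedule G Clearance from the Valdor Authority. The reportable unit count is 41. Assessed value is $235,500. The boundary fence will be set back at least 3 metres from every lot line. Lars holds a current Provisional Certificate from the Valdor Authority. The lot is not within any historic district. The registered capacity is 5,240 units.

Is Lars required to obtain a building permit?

Yes — Lars must obtain a building permit.

Exception (a) is satisfied on its face — the setback is at least 3 m on every side; the coverage ratio is 91%, meeting the 86% threshold. Turning to paragraphs (e)–(f): (e) operates against (a): the qualifying period is 70 days, below the 80 days limit. (f), which would lift (e), is not triggered — the Standing Waiver is not current. (a) is therefore removed.
Exception (b): the registered capacity is 5,240 units, meeting the 4,750 units threshold; the structure's height is 13 ft, less than the 14 ft limit; the lot has no other accessory structure — every condition holds. Turning to paragraphs (g)–(l): (g) operates against (b): the reportable unit count is 41, less than the 48 limit. (h) would limit (g) — a home-based business operates on the lot — but (i) sets (h) aside: (i) operates against (h): assessed value is $235,500, below the $313,000 limit. (j) applies (a current Provisional Certificate is held), but is set aside by (k): (k) is triggered — a current Schedule G Clearance is held. (l) does not operate here (no current Annual Approval is held), so (k) stands. Exception (b) does not apply.
Exception (c): the structure will not be visible from the street; the reference index is 616, under the 636 limit — every condition holds. But: (m) operates against (c): a current Schedule 6 Certificate is held. (n) does not operate here (the lot is not in a historic district), so (m) stands. Exception (c) does not apply.
Exception (d) fails — assembly uses power tools.
No exception applies. The general rule governs.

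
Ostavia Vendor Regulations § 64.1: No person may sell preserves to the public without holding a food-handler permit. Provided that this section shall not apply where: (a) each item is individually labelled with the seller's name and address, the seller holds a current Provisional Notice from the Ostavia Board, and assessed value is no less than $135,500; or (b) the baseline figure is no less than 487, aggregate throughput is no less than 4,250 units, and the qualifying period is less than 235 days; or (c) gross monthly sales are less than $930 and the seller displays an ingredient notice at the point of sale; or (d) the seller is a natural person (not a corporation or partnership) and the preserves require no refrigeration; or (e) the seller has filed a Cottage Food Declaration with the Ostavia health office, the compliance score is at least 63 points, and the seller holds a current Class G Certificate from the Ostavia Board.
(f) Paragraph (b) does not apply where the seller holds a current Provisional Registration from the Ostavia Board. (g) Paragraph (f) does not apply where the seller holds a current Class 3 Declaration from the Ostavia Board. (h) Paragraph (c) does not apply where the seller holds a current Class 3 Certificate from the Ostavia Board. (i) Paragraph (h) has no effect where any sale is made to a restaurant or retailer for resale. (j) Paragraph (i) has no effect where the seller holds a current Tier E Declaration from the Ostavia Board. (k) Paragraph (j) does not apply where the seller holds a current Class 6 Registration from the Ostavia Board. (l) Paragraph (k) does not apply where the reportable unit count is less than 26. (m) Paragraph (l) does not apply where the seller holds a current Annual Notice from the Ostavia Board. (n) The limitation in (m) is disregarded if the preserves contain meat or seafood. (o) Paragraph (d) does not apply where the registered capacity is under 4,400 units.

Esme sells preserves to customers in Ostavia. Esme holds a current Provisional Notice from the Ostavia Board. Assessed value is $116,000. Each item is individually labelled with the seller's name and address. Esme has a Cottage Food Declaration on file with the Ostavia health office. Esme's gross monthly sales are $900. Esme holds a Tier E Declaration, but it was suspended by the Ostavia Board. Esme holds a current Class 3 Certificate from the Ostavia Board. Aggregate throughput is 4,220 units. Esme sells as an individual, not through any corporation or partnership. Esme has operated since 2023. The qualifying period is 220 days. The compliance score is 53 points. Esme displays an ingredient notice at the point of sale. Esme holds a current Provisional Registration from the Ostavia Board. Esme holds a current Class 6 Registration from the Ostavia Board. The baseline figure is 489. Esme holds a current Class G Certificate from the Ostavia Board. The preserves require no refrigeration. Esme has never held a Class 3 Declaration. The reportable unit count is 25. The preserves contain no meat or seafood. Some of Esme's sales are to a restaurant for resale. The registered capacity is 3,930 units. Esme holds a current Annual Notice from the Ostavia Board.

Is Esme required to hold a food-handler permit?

Exception (a) fails — assessed value is $116,000, short of $135,500.
Exception (b) fails — aggregate throughput is 4,220 units, short of 4,250 units.
Exception (c) is satisfied on its face — gross monthly sales are $900, less than the $930 limit; an ingredient notice is displayed. Considering the limiting provisions: (h) applies (a current Class 3 Certificate is held), but is overridden by (i): (i) is engaged — some sales are to a restaurant for resale. (j), which would lift (i), is not engaged — the Tier E Declaration is not current. So (c) applies.
Exception (d)'s conditions are all satisfied: the seller is a natural person; the preserves are shelf-stable. But: (o) operates against (d): the registered capacity is 3,930 units, under the 4,400 units limit. Exception (d) does not apply.
Exception (e) does not apply: the compliance score is 53 points, short of 63 points.

No — exception (c) applies; Esme is not required to hold a food-handler permit.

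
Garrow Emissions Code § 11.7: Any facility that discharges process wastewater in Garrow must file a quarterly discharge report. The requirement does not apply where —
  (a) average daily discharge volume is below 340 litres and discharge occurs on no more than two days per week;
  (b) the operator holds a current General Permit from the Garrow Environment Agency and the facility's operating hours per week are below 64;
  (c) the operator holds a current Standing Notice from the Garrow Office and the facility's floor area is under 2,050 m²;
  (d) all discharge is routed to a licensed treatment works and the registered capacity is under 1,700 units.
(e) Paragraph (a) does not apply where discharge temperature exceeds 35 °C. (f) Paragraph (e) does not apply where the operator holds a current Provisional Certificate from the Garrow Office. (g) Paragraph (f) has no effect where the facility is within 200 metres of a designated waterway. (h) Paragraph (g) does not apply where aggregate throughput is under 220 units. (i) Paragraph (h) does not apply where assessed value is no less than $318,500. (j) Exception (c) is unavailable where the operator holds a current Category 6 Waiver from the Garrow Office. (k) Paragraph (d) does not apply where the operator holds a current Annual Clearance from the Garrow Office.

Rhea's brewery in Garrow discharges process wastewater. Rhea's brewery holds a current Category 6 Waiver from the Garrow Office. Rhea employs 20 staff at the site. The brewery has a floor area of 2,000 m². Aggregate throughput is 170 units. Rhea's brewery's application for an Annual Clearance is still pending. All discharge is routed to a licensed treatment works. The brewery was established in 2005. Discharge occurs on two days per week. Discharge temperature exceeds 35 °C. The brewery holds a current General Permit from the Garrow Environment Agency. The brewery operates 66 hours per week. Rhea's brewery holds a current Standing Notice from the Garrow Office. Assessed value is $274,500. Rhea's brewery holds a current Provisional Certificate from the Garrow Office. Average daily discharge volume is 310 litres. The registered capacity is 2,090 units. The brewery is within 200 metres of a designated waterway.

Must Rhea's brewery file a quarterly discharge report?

Exception (a)'s conditions are all satisfied: average daily discharge volume is 310 litres, below the 340 litres limit; discharge occurs on no more than two days per week. Under paragraphs (e)–(i): (e) would limit (a) — discharge temperature exceeds 35 °C — but (f) sets (e) aside: (f) operates against (e): a current Provisional Certificate is held. (g) is triggered (the brewery is within 200 m of a designated waterway), but is set aside by (h): (h) operates against (g): aggregate throughput is 170 units, under the 220 units limit. (i) does not operate here (assessed value is $274,500, short of $318,500), so (h) stands. So (a) applies.
Exception (b) does not apply: the facility's operating hours per week are 66, not below 64.
Exception (c): a current Standing Notice is held; the facility's floor area is 2,000 m², under the 2,050 m² limit — every condition holds. However, paragraph (j) must be considered: (j) applies — a current Category 6 Waiver is held. (c) is therefore removed.
Exception (d) does not apply: the registered capacity is 2,090 units, not under 1,700 units.

No — exception (a) applies; Rhea's brewery is not required to file a quarterly discharge report.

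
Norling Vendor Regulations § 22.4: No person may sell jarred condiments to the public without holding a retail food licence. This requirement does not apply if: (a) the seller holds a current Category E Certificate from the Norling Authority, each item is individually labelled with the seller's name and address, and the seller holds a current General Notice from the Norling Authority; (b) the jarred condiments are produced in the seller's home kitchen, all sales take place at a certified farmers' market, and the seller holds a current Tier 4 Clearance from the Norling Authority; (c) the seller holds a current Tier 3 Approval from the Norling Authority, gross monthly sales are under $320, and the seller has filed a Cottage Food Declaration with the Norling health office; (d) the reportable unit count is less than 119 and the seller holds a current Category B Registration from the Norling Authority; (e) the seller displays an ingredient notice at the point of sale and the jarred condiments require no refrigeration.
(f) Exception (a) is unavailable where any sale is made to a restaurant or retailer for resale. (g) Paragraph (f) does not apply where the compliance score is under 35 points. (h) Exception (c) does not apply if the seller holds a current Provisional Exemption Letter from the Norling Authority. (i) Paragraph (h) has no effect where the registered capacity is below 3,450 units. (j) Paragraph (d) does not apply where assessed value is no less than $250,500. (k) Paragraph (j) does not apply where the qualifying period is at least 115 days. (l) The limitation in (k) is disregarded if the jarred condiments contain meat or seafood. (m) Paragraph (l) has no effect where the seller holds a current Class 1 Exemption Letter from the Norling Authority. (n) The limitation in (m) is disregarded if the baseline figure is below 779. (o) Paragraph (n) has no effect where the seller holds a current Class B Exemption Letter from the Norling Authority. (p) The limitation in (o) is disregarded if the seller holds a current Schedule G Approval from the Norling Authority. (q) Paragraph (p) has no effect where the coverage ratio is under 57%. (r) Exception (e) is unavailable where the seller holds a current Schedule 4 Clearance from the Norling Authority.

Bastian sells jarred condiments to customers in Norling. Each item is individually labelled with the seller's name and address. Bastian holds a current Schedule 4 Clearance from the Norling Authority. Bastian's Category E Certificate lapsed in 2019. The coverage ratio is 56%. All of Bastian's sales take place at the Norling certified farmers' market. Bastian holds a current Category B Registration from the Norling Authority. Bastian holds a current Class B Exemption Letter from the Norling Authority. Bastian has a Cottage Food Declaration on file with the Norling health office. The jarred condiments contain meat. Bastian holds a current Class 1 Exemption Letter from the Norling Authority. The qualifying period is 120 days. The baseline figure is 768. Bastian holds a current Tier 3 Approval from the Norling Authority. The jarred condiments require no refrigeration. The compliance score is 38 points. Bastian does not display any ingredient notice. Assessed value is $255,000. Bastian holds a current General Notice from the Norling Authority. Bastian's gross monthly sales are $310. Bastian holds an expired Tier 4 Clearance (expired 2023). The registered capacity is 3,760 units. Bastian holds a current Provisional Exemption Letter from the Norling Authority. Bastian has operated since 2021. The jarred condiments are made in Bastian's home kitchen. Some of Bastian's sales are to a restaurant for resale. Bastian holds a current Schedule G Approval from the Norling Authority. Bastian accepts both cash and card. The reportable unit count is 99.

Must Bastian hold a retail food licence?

Exception (a) does not apply: the Category E Certificate is not current.
Exception (b) requires that the seller holds a current Tier 4 Clearance from the Norling Authority; but there is no Tier 4 Clearance in force, so (b) is unavailable.
Exception (c)'s conditions are all satisfied: a current Tier 3 Approval is held; gross monthly sales are $310, under the $320 limit; a Cottage Food Declaration is on file. But applying paragraphs (h)–(i): (h) operates — a current Provisional Exemption Letter is held. (i), which would lift (h), is not engaged — the registered capacity is 3,760 units, not below 3,450 units. Exception (c) does not apply.
All of (d)'s requirements are met (the reportable unit count is 99, less than the 119 limit; a current Category B Registration is held). Considering the limiting provisions: (j) operates (assessed value is $255,000, meeting the $250,500 threshold), but is itself disapplied by (k): (k) operates against (j): the qualifying period is 120 days, meeting the 115 days threshold. (l) would limit (k) — the jarred condiments contain meat — but (m) sets (l) aside: (m) operates against (l): a current Class 1 Exemption Letter is held. (n) operates (the baseline figure is 768, below the 779 limit), but is displaced by (o): (o) is engaged — a current Class B Exemption Letter is held. (p) is engaged (a current Schedule G Approval is held), but is set aside by (q): (q) operates against (p): the coverage ratio is 56%, under the 57% limit. Exception (d) stands.
Exception (e) fails — no ingredient notice is displayed.

No — exception (d) applies; Bastian is not required to hold a retail food licence.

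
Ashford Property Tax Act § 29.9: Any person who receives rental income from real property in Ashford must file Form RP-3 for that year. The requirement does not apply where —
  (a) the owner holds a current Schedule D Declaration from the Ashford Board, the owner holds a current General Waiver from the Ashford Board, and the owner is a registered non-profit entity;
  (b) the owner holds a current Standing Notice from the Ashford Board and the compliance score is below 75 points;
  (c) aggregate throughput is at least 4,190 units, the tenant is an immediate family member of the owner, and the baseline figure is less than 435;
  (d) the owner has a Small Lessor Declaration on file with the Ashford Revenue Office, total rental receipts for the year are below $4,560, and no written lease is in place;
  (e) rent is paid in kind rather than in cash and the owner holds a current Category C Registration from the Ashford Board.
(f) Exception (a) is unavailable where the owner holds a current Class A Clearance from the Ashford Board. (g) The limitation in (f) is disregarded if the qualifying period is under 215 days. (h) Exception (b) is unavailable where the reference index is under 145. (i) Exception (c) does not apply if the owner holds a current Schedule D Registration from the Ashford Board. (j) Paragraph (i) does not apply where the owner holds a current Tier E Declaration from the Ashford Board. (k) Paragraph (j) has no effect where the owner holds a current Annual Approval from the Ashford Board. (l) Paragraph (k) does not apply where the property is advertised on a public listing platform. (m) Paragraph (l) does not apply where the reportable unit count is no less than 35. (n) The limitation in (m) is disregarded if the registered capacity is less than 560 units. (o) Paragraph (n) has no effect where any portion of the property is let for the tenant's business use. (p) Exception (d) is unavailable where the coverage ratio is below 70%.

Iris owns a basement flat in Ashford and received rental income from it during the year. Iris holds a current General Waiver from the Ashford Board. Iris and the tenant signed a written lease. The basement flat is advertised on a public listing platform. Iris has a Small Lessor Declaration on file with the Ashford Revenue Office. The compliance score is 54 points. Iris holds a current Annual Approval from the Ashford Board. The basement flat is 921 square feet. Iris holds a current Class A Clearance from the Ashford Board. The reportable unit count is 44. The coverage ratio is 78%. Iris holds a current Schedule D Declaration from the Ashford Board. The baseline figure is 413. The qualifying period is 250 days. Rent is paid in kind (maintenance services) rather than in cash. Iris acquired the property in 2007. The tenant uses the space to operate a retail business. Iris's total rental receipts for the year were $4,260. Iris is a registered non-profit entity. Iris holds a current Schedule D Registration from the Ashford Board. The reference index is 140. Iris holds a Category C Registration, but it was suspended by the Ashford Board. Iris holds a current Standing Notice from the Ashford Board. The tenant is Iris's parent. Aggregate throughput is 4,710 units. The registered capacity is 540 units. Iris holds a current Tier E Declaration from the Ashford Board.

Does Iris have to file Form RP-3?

All of (a)'s requirements are met (a current Schedule D Declaration is held; a current General Waiver is held; Iris is a registered non-profit). But: (f) operates against (a): a current Class A Clearance is held. (g) is not triggered (the qualifying period is 250 days, not under 215 days), so (f) stands. Exception (a) does not apply.
All of (b)'s requirements are met (a current Standing Notice is held; the compliance score is 54 points, below the 75 points limit). However, paragraph (h) must be considered: (h) applies — the reference index is 140, under the 145 limit. Exception (b) does not apply.
Exception (c)'s conditions are all satisfied: aggregate throughput is 4,710 units, meeting the 4,190 units threshold; the tenant is an immediate family member; the baseline figure is 413, less than the 435 limit. But applying paragraphs (i)–(o): (i) operates against (c): a current Schedule D Registration is held. (j) would limit (i) — a current Tier E Declaration is held — but (k) sets (j) aside: (k) operates — a current Annual Approval is held. (l) is engaged (the property is publicly advertised), but is displaced by (m): (m) operates against (l): the reportable unit count is 44, meeting the 35 threshold. (n) would limit (m) — the registered capacity is 540 units, less than the 560 units limit — but (o) sets (n) aside: (o) is engaged — the space is let for business use. (c) is therefore removed.
Exception (d) fails — a written lease is in place.
Exception (e) does not apply: there is no Category C Registration in force.
No exception displaces § 29.9.

Yes — Iris must file Form RP-3.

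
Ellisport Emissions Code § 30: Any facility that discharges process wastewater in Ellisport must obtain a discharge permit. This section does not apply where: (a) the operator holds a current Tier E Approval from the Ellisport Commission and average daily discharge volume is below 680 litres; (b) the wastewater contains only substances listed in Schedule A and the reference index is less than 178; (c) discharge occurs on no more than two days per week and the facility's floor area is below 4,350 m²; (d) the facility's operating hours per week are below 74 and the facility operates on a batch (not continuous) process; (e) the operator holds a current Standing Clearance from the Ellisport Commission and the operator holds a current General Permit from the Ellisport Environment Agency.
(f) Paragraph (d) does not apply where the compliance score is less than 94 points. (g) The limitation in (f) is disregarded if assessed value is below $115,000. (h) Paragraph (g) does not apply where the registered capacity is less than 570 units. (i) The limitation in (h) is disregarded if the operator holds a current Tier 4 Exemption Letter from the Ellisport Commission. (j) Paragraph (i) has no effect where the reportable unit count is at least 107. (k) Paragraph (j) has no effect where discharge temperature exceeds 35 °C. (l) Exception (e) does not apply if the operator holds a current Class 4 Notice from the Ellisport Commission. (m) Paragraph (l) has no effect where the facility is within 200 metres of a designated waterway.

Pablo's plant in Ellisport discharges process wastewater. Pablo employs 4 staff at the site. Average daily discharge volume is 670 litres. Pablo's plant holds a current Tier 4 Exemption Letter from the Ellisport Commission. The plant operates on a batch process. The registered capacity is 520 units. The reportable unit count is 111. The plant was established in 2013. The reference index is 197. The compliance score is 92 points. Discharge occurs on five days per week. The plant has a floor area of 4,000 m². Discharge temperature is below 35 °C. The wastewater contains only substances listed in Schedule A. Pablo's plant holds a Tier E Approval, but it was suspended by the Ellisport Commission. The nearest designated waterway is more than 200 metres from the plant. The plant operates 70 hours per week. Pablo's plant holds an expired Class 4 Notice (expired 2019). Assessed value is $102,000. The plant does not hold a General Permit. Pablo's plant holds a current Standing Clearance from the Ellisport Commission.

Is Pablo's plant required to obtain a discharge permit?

Exception (a) fails — there is no Tier E Approval in force.
Exception (b) fails — the reference index is 197, not less than 178.
Exception (c) fails — discharge occurs on five days per week.
Exception (d) is satisfied on its face — the facility's operating hours per week are 70, below the 74 limit; the facility operates on a batch process. But applying paragraphs (f)–(k): (f) applies — the compliance score is 92 points, less than the 94 points limit. (g) is engaged (assessed value is $102,000, below the $115,000 limit), but is set aside by (h): (h) operates against (g): the registered capacity is 520 units, less than the 570 units limit. (i) operates (a current Tier 4 Exemption Letter is held), but yields to (j): (j) operates against (i): the reportable unit count is 111, meeting the 107 threshold. (k), which would lift (j), is inapplicable — discharge temperature is below 35 °C. So (d) is unavailable.
Exception (e) fails — no General Permit is held.
Every exception is unavailable, so the rule governs.

Yes — Pablo's plant must obtain a discharge permit.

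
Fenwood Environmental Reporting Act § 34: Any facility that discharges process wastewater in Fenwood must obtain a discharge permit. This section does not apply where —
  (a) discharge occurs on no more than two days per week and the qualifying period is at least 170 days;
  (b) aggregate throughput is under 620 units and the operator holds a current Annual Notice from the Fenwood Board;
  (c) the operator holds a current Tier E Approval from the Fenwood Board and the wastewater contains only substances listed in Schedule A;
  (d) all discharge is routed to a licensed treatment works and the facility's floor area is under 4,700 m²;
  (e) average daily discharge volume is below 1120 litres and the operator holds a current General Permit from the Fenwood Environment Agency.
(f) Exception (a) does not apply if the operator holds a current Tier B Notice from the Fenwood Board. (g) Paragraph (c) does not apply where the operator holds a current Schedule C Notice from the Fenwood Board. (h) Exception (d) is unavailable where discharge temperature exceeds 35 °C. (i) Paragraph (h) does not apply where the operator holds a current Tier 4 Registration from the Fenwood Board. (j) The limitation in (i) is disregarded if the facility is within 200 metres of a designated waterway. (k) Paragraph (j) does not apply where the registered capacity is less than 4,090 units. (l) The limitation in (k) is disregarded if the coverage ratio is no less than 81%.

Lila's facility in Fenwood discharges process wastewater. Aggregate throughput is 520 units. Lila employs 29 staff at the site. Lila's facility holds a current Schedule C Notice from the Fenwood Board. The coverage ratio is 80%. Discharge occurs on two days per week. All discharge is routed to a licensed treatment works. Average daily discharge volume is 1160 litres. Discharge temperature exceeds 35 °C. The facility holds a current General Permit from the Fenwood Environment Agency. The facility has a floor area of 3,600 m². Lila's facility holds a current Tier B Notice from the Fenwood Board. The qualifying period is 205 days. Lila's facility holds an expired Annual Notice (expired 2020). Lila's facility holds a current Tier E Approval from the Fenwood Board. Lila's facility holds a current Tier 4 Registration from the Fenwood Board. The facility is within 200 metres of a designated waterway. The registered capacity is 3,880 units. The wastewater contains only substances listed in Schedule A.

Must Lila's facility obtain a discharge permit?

Exception (a)'s conditions are all satisfied: discharge occurs on no more than two days per week; the qualifying period is 205 days, meeting the 170 days threshold. But applying paragraph (f): (f) operates against (a): a current Tier B Notice is held. Exception (a) does not apply.
Exception (b) fails — the Annual Notice is not current.
All of (c)'s requirements are met (a current Tier E Approval is held; the wastewater is Schedule-A-only). Turning to paragraph (g): (g) operates against (c): a current Schedule C Notice is held. Exception (c) does not apply.
All of (d)'s requirements are met (discharge is routed to a licensed treatment works; the facility's floor area is 3,600 m², under the 4,700 m² limit). Applying paragraphs (h)–(l): (h) applies (discharge temperature exceeds 35 °C), but yields to (i): (i) applies — a current Tier 4 Registration is held. (j) would limit (i) — the facility is within 200 m of a designated waterway — but (k) sets (j) aside: (k) operates — the registered capacity is 3,880 units, less than the 4,090 units limit. (l) does not operate here (the coverage ratio is 80%, short of 81%), so (k) stands. So (d) applies.
Exception (e) does not apply: average daily discharge volume is 1160 litres, not below 1120 litres.

No — exception (d) applies; Lila's facility is not required to obtain a discharge permit.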